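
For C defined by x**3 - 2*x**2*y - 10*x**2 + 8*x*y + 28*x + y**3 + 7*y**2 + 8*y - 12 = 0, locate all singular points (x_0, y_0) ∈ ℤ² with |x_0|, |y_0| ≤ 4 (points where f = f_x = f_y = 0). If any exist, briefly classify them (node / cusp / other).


Singular points: {(2, -2)}; classification: cusp.

Compute partial derivatives:
  f_x = 3*x**2 - 4*x*y - 20*x + 8*y + 28.
  f_y = -2*x**2 + 8*x + 3*y**2 + 14*y + 8.
Scan x_0 ∈ {−4, ..., 4}. For each x_0, f_y(x_0, y) is a polynomial in y; find its integer roots y ∈ {−4, ..., 4}, then test f_x and f at those candidates.
  x = -4: f_y(-4, y) = 3*y**2 + 14*y - 56; no integer root y with |y| ≤ 4.
  x = -3: f_y(-3, y) = 3*y**2 + 14*y - 34; no integer root y with |y| ≤ 4.
  x = -2: f_y(-2, y) = 3*y**2 + 14*y - 16; no integer root y with |y| ≤ 4.
  x = -1: f_y(-1, y) = 3*y**2 + 14*y - 2; no integer root y with |y| ≤ 4.
  x = 0: f_y(0, y) = 3*y**2 + 14*y + 8; vanishes at y ∈ {-4}. (0, -4): f_x = -4 ≠ 0.
  x = 1: f_y(1, y) = 3*y**2 + 14*y + 14; no integer root y with |y| ≤ 4.
  x = 2: f_y(2, y) = 3*y**2 + 14*y + 16; vanishes at y ∈ {-2}. (2, -2): f_x = 0, f = 0 — SINGULAR.
  x = 3: f_y(3, y) = 3*y**2 + 14*y + 14; no integer root y with |y| ≤ 4.
  x = 4: f_y(4, y) = 3*y**2 + 14*y + 8; vanishes at y ∈ {-4}. (4, -4): f_x = 28 ≠ 0.
Only singular point on the grid: (2, -2).
Classify: substitute x = 2 + u, y = -2 + v and expand: f = u**3 - 2*u**2*v + v**3 + v**2.
No constant or linear terms (consistent with a singular point). Quadratic part: v**2. Cubic part: u**3 - 2*u**2*v + v**3.
The quadratic part v**2 is a perfect square, so there is a single (double) tangent line v = 0, i.e. y = -2. Restricting the cubic part to that line (v = 0) leaves u**3 ≠ 0, so f is not divisible by v and the branch is v² ≈ -u**3 to lowest order — this is a cusp.
Classification: cusp.


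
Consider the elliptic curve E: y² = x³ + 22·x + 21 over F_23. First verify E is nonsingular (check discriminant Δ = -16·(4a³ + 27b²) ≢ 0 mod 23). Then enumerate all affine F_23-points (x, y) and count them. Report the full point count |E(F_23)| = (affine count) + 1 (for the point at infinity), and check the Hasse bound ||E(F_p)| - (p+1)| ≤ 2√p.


Affine points = {(2, 2), (2, 21), (4, 9), (4, 14), (5, 7), (5, 16), (6, 1), (6, 22), (7, 9), (7, 14), (12, 9), (12, 14), (15, 0), (17, 8), (17, 15), (18, 4), (18, 19)}; affine count = 17; |E(F_23)| = 18.

Discriminant check: Δ ∝ 4a³ + 27b² = 4·22³ + 27·21² = 4·10648 + 27·441 ≡ 12 (mod 23). Nonzero ⇒ E is nonsingular.
For each x ∈ F_23, compute rhs = x³ + 22·x + 21 mod 23, then count y ∈ F_23 with y² ≡ rhs.
  x = 0: rhs = 21, matching y values: none (0 points).
  x = 1: rhs = 21, matching y values: none (0 points).
  x = 2: rhs = 4, matching y values: 2, 21 (2 points).
  x = 3: rhs = 22, matching y values: none (0 points).
  x = 4: rhs = 12, matching y values: 9, 14 (2 points).
  x = 5: rhs = 3, matching y values: 7, 16 (2 points).
  x = 6: rhs = 1, matching y values: 1, 22 (2 points).
  x = 7: rhs = 12, matching y values: 9, 14 (2 points).
  x = 8: rhs = 19, matching y values: none (0 points).
  x = 9: rhs = 5, matching y values: none (0 points).
  x = 10: rhs = 22, matching y values: none (0 points).
  x = 11: rhs = 7, matching y values: none (0 points).
  x = 12: rhs = 12, matching y values: 9, 14 (2 points).
  x = 13: rhs = 20, matching y values: none (0 points).
  x = 14: rhs = 14, matching y values: none (0 points).
  x = 15: rhs = 0, matching y values: 0 (1 points).
  x = 16: rhs = 7, matching y values: none (0 points).
  x = 17: rhs = 18, matching y values: 8, 15 (2 points).
  x = 18: rhs = 16, matching y values: 4, 19 (2 points).
  x = 19: rhs = 7, matching y values: none (0 points).
  x = 20: rhs = 20, matching y values: none (0 points).
  x = 21: rhs = 15, matching y values: none (0 points).
  x = 22: rhs = 21, matching y values: none (0 points).
Total affine count: 17.
Full point count |E(F_23)| = 17 + 1 = 18.
Hasse bound: |18 − (23+1)| = |-6| = 6 ≤ 2√23 ≈ 9.5917 ✓.


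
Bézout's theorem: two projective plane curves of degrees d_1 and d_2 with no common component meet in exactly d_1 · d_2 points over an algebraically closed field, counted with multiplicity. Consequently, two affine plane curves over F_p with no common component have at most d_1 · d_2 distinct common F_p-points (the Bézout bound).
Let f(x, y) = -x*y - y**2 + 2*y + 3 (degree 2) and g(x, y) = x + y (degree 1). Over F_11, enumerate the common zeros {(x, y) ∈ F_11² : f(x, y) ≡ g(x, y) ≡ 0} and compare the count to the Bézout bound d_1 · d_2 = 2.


Common zeros: {(7, 4)}; count = 1; Bézout bound = 2.

deg(f) = 2, deg(g) = 1, so Bézout bound = 2.
Scan x ∈ F_11. For each x, list the y ∈ F_11 with f(x, y) ≡ 0 and those with g(x, y) ≡ 0 (mod 11); the common zeros in that column are the intersection.
  x = 0: f ≡ 0 at y ∈ {3, 10}; g ≡ 0 at y ∈ {0}; common: ∅.
  x = 1: f ≡ 0 at y ∈ ∅; g ≡ 0 at y ∈ {10}; common: ∅.
  x = 2: f ≡ 0 at y ∈ {5, 6}; g ≡ 0 at y ∈ {9}; common: ∅.
  x = 3: f ≡ 0 at y ∈ ∅; g ≡ 0 at y ∈ {8}; common: ∅.
  x = 4: f ≡ 0 at y ∈ {1, 8}; g ≡ 0 at y ∈ {7}; common: ∅.
  x = 5: f ≡ 0 at y ∈ ∅; g ≡ 0 at y ∈ {6}; common: ∅.
  x = 6: f ≡ 0 at y ∈ ∅; g ≡ 0 at y ∈ {5}; common: ∅.
  x = 7: f ≡ 0 at y ∈ {2, 4}; g ≡ 0 at y ∈ {4}; common: {4}.
  x = 8: f ≡ 0 at y ∈ {7, 9}; g ≡ 0 at y ∈ {3}; common: ∅.
  x = 9: f ≡ 0 at y ∈ ∅; g ≡ 0 at y ∈ {2}; common: ∅.
  x = 10: f ≡ 0 at y ∈ ∅; g ≡ 0 at y ∈ {1}; common: ∅.
Collecting: common zeros = {(7, 4)}, so the count is 1.
Comparison with the Bézout bound: 1 ≤ 2 = deg(f)·deg(g), as expected for curves with no common component (the affine F_11-count falls short of the bound because intersections may lie at infinity, over extension fields, or carry multiplicity).


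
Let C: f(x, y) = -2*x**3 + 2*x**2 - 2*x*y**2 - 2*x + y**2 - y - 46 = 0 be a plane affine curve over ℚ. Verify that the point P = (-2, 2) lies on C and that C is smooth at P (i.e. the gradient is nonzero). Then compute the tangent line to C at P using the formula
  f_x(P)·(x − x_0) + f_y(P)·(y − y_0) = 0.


Tangent line at P: -42*x + 19*y - 122 = 0.

Step 1: f(-2, 2) = 0, so P lies on C.
Step 2: partial derivatives
  f_x(x, y) = -6*x**2 + 4*x - 2*y**2 - 2, f_y(x, y) = -4*x*y + 2*y - 1.
  f_x(P) = -42, f_y(P) = 19 (gradient nonzero, so P is smooth).
Step 3: tangent line at P: -42·(x − -2) + 19·(y − 2) = 0.
Expanding: -42*x + 19*y - 122 = 0.


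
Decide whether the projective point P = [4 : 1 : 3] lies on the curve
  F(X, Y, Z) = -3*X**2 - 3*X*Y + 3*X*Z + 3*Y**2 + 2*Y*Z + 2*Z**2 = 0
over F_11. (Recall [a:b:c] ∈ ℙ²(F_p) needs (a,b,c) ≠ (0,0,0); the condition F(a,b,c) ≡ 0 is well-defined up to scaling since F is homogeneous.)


F(4,1,3) ≡ 3 (mod 11); P is NOT on the curve.

Evaluate F(4, 1, 3) term-by-term (mod 11).
  -3*X**2 ↦ -3·16·1·1 = -48
  -3*X*Y ↦ -3·4·1·1 = -12
  3*X*Z ↦ 3·4·1·3 = 36
  3*Y**2 ↦ 3·1·1·1 = 3
  2*Y*Z ↦ 2·1·1·3 = 6
  2*Z**2 ↦ 2·1·1·9 = 18
Sum: F(4, 1, 3) = (-48) + (-12) + (36) + (3) + (6) + (18) = 3.
Reducing mod 11: 3 ≡ 3 (mod 11).
Since F(a, b, c) ≡ 3 ≠ 0 (mod 11), P does NOT lie on the curve.


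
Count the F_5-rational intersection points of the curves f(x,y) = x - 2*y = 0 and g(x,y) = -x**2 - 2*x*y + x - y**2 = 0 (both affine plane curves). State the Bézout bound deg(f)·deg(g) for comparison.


Common zeros: {(0, 0), (1, 3)}; count = 2; Bézout bound = 2.

deg(f) = 1, deg(g) = 2, so Bézout bound = 2.
Scan x ∈ F_5. For each x, list the y ∈ F_5 with f(x, y) ≡ 0 and those with g(x, y) ≡ 0 (mod 5); the common zeros in that column are the intersection.
  x = 0: f ≡ 0 at y ∈ {0}; g ≡ 0 at y ∈ {0}; common: {0}.
  x = 1: f ≡ 0 at y ∈ {3}; g ≡ 0 at y ∈ {0, 3}; common: {3}.
  x = 2: f ≡ 0 at y ∈ {1}; g ≡ 0 at y ∈ ∅; common: ∅.
  x = 3: f ≡ 0 at y ∈ {4}; g ≡ 0 at y ∈ ∅; common: ∅.
  x = 4: f ≡ 0 at y ∈ {2}; g ≡ 0 at y ∈ {3, 4}; common: ∅.
Collecting: common zeros = {(0, 0), (1, 3)}, so the count is 2.
Comparison with the Bézout bound: 2 ≤ 2 = deg(f)·deg(g), as expected for curves with no common component (the bound is attained).


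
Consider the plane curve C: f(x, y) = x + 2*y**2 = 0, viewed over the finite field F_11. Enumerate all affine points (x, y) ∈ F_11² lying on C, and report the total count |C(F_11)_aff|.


Affine F_11-points: {(0, 0), (1, 4), (1, 7), (3, 2), (3, 9), (4, 3), (4, 8), (5, 5), (5, 6), (9, 1), (9, 10)}; count = 11.

For each of the 121 pairs (x, y) ∈ F_11², evaluate f(x, y) mod 11. Record the zeros.
  x = 0: [0↦0, 1↦2, 2↦8, 3↦7, 4↦10, 5↦6, 6↦6, 7↦10, 8↦7, 9↦8, 10↦2]  zeros at y ∈ {0}
  x = 1: [0↦1, 1↦3, 2↦9, 3↦8, 4↦0, 5↦7, 6↦7, 7↦0, 8↦8, 9↦9, 10↦3]  zeros at y ∈ {4, 7}
  x = 2: [0↦2, 1↦4, 2↦10, 3↦9, 4↦1, 5↦8, 6↦8, 7↦1, 8↦9, 9↦10, 10↦4]  zeros at y ∈ ∅
  x = 3: [0↦3, 1↦5, 2↦0, 3↦10, 4↦2, 5↦9, 6↦9, 7↦2, 8↦10, 9↦0, 10↦5]  zeros at y ∈ {2, 9}
  x = 4: [0↦4, 1↦6, 2↦1, 3↦0, 4↦3, 5↦10, 6↦10, 7↦3, 8↦0, 9↦1, 10↦6]  zeros at y ∈ {3, 8}
  x = 5: [0↦5, 1↦7, 2↦2, 3↦1, 4↦4, 5↦0, 6↦0, 7↦4, 8↦1, 9↦2, 10↦7]  zeros at y ∈ {5, 6}
  x = 6: [0↦6, 1↦8, 2↦3, 3↦2, 4↦5, 5↦1, 6↦1, 7↦5, 8↦2, 9↦3, 10↦8]  zeros at y ∈ ∅
  x = 7: [0↦7, 1↦9, 2↦4, 3↦3, 4↦6, 5↦2, 6↦2, 7↦6, 8↦3, 9↦4, 10↦9]  zeros at y ∈ ∅
  x = 8: [0↦8, 1↦10, 2↦5, 3↦4, 4↦7, 5↦3, 6↦3, 7↦7, 8↦4, 9↦5, 10↦10]  zeros at y ∈ ∅
  x = 9: [0↦9, 1↦0, 2↦6, 3↦5, 4↦8, 5↦4, 6↦4, 7↦8, 8↦5, 9↦6, 10↦0]  zeros at y ∈ {1, 10}
  x = 10: [0↦10, 1↦1, 2↦7, 3↦6, 4↦9, 5↦5, 6↦5, 7↦9, 8↦6, 9↦7, 10↦1]  zeros at y ∈ ∅
Collecting zeros: affine points = {(0, 0), (1, 4), (1, 7), (3, 2), (3, 9), (4, 3), (4, 8), (5, 5), (5, 6), (9, 1), (9, 10)}.
Total count |C(F_11)_aff| = 11.


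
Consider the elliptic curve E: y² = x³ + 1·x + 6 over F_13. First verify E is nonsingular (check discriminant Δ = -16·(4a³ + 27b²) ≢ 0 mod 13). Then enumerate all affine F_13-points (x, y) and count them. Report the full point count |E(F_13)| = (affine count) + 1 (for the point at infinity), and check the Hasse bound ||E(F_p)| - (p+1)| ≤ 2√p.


Affine points = {(2, 4), (2, 9), (3, 6), (3, 7), (4, 3), (4, 10), (9, 4), (9, 9), (11, 3), (11, 10), (12, 2), (12, 11)}; affine count = 12; |E(F_13)| = 13.

Discriminant check: Δ ∝ 4a³ + 27b² = 4·1³ + 27·6² = 4·1 + 27·36 ≡ 1 (mod 13). Nonzero ⇒ E is nonsingular.
For each x ∈ F_13, compute rhs = x³ + 1·x + 6 mod 13, then count y ∈ F_13 with y² ≡ rhs.
  x = 0: rhs = 6, matching y values: none (0 points).
  x = 1: rhs = 8, matching y values: none (0 points).
  x = 2: rhs = 3, matching y values: 4, 9 (2 points).
  x = 3: rhs = 10, matching y values: 6, 7 (2 points).
  x = 4: rhs = 9, matching y values: 3, 10 (2 points).
  x = 5: rhs = 6, matching y values: none (0 points).
  x = 6: rhs = 7, matching y values: none (0 points).
  x = 7: rhs = 5, matching y values: none (0 points).
  x = 8: rhs = 6, matching y values: none (0 points).
  x = 9: rhs = 3, matching y values: 4, 9 (2 points).
  x = 10: rhs = 2, matching y values: none (0 points).
  x = 11: rhs = 9, matching y values: 3, 10 (2 points).
  x = 12: rhs = 4, matching y values: 2, 11 (2 points).
Total affine count: 12.
Full point count |E(F_13)| = 12 + 1 = 13.
Hasse bound: |13 − (13+1)| = |-1| = 1 ≤ 2√13 ≈ 7.2111 ✓.


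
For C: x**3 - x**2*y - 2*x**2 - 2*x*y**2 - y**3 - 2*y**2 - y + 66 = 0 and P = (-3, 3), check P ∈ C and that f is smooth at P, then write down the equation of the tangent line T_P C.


Tangent line at P: 39*x - 13*y + 156 = 0.

Step 1: f(-3, 3) = 0, so P lies on C.
Step 2: partial derivatives
  f_x(x, y) = 3*x**2 - 2*x*y - 4*x - 2*y**2, f_y(x, y) = -x**2 - 4*x*y - 3*y**2 - 4*y - 1.
  f_x(P) = 39, f_y(P) = -13 (gradient nonzero, so P is smooth).
Step 3: tangent line at P: 39·(x − -3) + -13·(y − 3) = 0.
Expanding: 39*x - 13*y + 156 = 0.


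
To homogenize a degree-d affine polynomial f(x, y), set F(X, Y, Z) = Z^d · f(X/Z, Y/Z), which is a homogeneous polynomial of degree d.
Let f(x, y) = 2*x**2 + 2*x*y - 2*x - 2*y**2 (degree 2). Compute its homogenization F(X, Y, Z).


F(X, Y, Z) = 2*X**2 + 2*X*Y - 2*X*Z - 2*Y**2

deg(f) = 2.
Substitute x = X/Z, y = Y/Z into f, then multiply by Z^2.
  monomial 2·x^2·y^0 ↦ 2·X^2·Y^0·Z^0.
  monomial 2·x^1·y^1 ↦ 2·X^1·Y^1·Z^0.
  monomial -2·x^1·y^0 ↦ -2·X^1·Y^0·Z^1.
  monomial -2·x^0·y^2 ↦ -2·X^0·Y^2·Z^0.
Collecting: F(X, Y, Z) = 2*X**2 + 2*X*Y - 2*X*Z - 2*Y**2.


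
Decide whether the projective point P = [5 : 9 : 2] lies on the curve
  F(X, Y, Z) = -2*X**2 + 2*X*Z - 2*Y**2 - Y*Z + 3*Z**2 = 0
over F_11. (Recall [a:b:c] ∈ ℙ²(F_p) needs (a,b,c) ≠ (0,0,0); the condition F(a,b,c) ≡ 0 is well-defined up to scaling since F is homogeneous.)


F(5,9,2) ≡ 0 (mod 11); P is on the curve.

Evaluate F(5, 9, 2) term-by-term (mod 11).
  -2*X**2 ↦ -2·25·1·1 = -50
  2*X*Z ↦ 2·5·1·2 = 20
  -2*Y**2 ↦ -2·1·81·1 = -162
  -Y*Z ↦ -1·1·9·2 = -18
  3*Z**2 ↦ 3·1·1·4 = 12
Sum: F(5, 9, 2) = (-50) + (20) + (-162) + (-18) + (12) = -198.
Reducing mod 11: -198 ≡ 0 (mod 11).
Since F(a, b, c) ≡ 0 (mod 11), P lies on the curve.


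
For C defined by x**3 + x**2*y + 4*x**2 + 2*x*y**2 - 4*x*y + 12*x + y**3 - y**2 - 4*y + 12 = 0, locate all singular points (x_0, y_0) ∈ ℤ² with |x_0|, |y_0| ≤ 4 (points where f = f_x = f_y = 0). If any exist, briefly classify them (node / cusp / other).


Singular points: {(-2, 2)}; classification: cusp.

Compute partial derivatives:
  f_x = 3*x**2 + 2*x*y + 8*x + 2*y**2 - 4*y + 12.
  f_y = x**2 + 4*x*y - 4*x + 3*y**2 - 2*y - 4.
Scan x_0 ∈ {−4, ..., 4}. For each x_0, f_y(x_0, y) is a polynomial in y; find its integer roots y ∈ {−4, ..., 4}, then test f_x and f at those candidates.
  x = -4: f_y(-4, y) = 3*y**2 - 18*y + 28; no integer root y with |y| ≤ 4.
  x = -3: f_y(-3, y) = 3*y**2 - 14*y + 17; no integer root y with |y| ≤ 4.
  x = -2: f_y(-2, y) = 3*y**2 - 10*y + 8; vanishes at y ∈ {2}. (-2, 2): f_x = 0, f = 0 — SINGULAR.
  x = -1: f_y(-1, y) = 3*y**2 - 6*y + 1; no integer root y with |y| ≤ 4.
  x = 0: f_y(0, y) = 3*y**2 - 2*y - 4; no integer root y with |y| ≤ 4.
  x = 1: f_y(1, y) = 3*y**2 + 2*y - 7; no integer root y with |y| ≤ 4.
  x = 2: f_y(2, y) = 3*y**2 + 6*y - 8; no integer root y with |y| ≤ 4.
  x = 3: f_y(3, y) = 3*y**2 + 10*y - 7; no integer root y with |y| ≤ 4.
  x = 4: f_y(4, y) = 3*y**2 + 14*y - 4; no integer root y with |y| ≤ 4.
Only singular point on the grid: (-2, 2).
Classify: substitute x = -2 + u, y = 2 + v and expand: f = u**3 + u**2*v + 2*u*v**2 + v**3 + v**2.
No constant or linear terms (consistent with a singular point). Quadratic part: v**2. Cubic part: u**3 + u**2*v + 2*u*v**2 + v**3.
The quadratic part v**2 is a perfect square, so there is a single (double) tangent line v = 0, i.e. y = 2. Restricting the cubic part to that line (v = 0) leaves u**3 ≠ 0, so f is not divisible by v and the branch is v² ≈ -u**3 to lowest order — this is a cusp.
Classification: cusp.


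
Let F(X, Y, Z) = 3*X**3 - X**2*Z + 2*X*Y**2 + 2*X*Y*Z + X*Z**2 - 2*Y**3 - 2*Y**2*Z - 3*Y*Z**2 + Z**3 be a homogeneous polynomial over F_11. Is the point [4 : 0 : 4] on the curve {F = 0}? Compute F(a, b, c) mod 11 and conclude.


F(4,0,4) ≡ 3 (mod 11); P is NOT on the curve.

Evaluate F(4, 0, 4) term-by-term (mod 11).
  3*X**3 ↦ 3·64·1·1 = 192
  -X**2*Z ↦ -1·16·1·4 = -64
  2*X*Y**2 ↦ 2·4·0·1 = 0
  2*X*Y*Z ↦ 2·4·0·4 = 0
  X*Z**2 ↦ 1·4·1·16 = 64
  -2*Y**3 ↦ -2·1·0·1 = 0
  -2*Y**2*Z ↦ -2·1·0·4 = 0
  -3*Y*Z**2 ↦ -3·1·0·16 = 0
  Z**3 ↦ 1·1·1·64 = 64
Sum: F(4, 0, 4) = (192) + (-64) + (0) + (0) + (64) + (0) + (0) + (0) + (64) = 256.
Reducing mod 11: 256 ≡ 3 (mod 11).
Since F(a, b, c) ≡ 3 ≠ 0 (mod 11), P does NOT lie on the curve.


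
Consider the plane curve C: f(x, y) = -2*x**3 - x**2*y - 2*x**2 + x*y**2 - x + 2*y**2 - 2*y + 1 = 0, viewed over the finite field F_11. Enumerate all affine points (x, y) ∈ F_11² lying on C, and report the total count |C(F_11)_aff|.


Affine F_11-points: {(4, 6), (4, 8), (5, 2), (5, 5), (6, 1), (9, 0), (10, 1), (10, 2)}; count = 8.

For each of the 121 pairs (x, y) ∈ F_11², evaluate f(x, y) mod 11. Record the zeros.
  x = 0: [0↦1, 1↦1, 2↦5, 3↦2, 4↦3, 5↦8, 6↦6, 7↦8, 8↦3, 9↦2, 10↦5]  zeros at y ∈ ∅
  x = 1: [0↦7, 1↦7, 2↦2, 3↦3, 4↦10, 5↦1, 6↦9, 7↦1, 8↦10, 9↦3, 10↦2]  zeros at y ∈ ∅
  x = 2: [0↦8, 1↦6, 2↦1, 3↦4, 4↦4, 5↦1, 6↦6, 7↦8, 8↦7, 9↦3, 10↦7]  zeros at y ∈ ∅
  x = 3: [0↦3, 1↦8, 2↦1, 3↦4, 4↦6, 5↦7, 6↦7, 7↦6, 8↦4, 9↦1, 10↦8]  zeros at y ∈ ∅
  x = 4: [0↦2, 1↦1, 2↦1, 3↦2, 4↦4, 5↦7, 6↦0, 7↦5, 8↦0, 9↦7, 10↦4]  zeros at y ∈ {6, 8}
  x = 5: [0↦4, 1↦6, 2↦0, 3↦8, 4↦8, 5↦0, 6↦6, 7↦4, 8↦5, 9↦9, 10↦5]  zeros at y ∈ {2, 5}
  x = 6: [0↦8, 1↦0, 2↦8, 3↦10, 4↦6, 5↦7, 6↦2, 7↦2, 8↦7, 9↦6, 10↦10]  zeros at y ∈ {1}
  x = 7: [0↦2, 1↦4, 2↦2, 3↦7, 4↦8, 5↦5, 6↦9, 7↦9, 8↦5, 9↦8, 10↦7]  zeros at y ∈ ∅
  x = 8: [0↦7, 1↦6, 2↦3, 3↦9, 4↦2, 5↦4, 6↦4, 7↦2, 8↦9, 9↦3, 10↦6]  zeros at y ∈ ∅
  x = 9: [0↦0, 1↦5, 2↦10, 3↦4, 4↦9, 5↦3, 6↦8, 7↦2, 8↦7, 9↦1, 10↦6]  zeros at y ∈ {0}
  x = 10: [0↦2, 1↦0, 2↦0, 3↦2, 4↦6, 5↦1, 6↦9, 7↦8, 8↦9, 9↦1, 10↦6]  zeros at y ∈ {1, 2}
Collecting zeros: affine points = {(4, 6), (4, 8), (5, 2), (5, 5), (6, 1), (9, 0), (10, 1), (10, 2)}.
Total count |C(F_11)_aff| = 8.


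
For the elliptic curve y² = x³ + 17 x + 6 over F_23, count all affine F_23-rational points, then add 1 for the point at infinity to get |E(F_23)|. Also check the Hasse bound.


Affine points = {(0, 11), (0, 12), (1, 1), (1, 22), (2, 5), (2, 18), (4, 0), (5, 3), (5, 20), (6, 5), (6, 18), (7, 10), (7, 13), (10, 7), (10, 16), (11, 11), (11, 12), (12, 11), (12, 12), (13, 3), (13, 20), (15, 5), (15, 18), (16, 2), (16, 21), (18, 7), (18, 16), (19, 9), (19, 14)}; affine count = 29; |E(F_23)| = 30.

Discriminant check: Δ ∝ 4a³ + 27b² = 4·17³ + 27·6² = 4·4913 + 27·36 ≡ 16 (mod 23). Nonzero ⇒ E is nonsingular.
For each x ∈ F_23, compute rhs = x³ + 17·x + 6 mod 23, then count y ∈ F_23 with y² ≡ rhs.
  x = 0: rhs = 6, matching y values: 11, 12 (2 points).
  x = 1: rhs = 1, matching y values: 1, 22 (2 points).
  x = 2: rhs = 2, matching y values: 5, 18 (2 points).
  x = 3: rhs = 15, matching y values: none (0 points).
  x = 4: rhs = 0, matching y values: 0 (1 points).
  x = 5: rhs = 9, matching y values: 3, 20 (2 points).
  x = 6: rhs = 2, matching y values: 5, 18 (2 points).
  x = 7: rhs = 8, matching y values: 10, 13 (2 points).
  x = 8: rhs = 10, matching y values: none (0 points).
  x = 9: rhs = 14, matching y values: none (0 points).
  x = 10: rhs = 3, matching y values: 7, 16 (2 points).
  x = 11: rhs = 6, matching y values: 11, 12 (2 points).
  x = 12: rhs = 6, matching y values: 11, 12 (2 points).
  x = 13: rhs = 9, matching y values: 3, 20 (2 points).
  x = 14: rhs = 21, matching y values: none (0 points).
  x = 15: rhs = 2, matching y values: 5, 18 (2 points).
  x = 16: rhs = 4, matching y values: 2, 21 (2 points).
  x = 17: rhs = 10, matching y values: none (0 points).
  x = 18: rhs = 3, matching y values: 7, 16 (2 points).
  x = 19: rhs = 12, matching y values: 9, 14 (2 points).
  x = 20: rhs = 20, matching y values: none (0 points).
  x = 21: rhs = 10, matching y values: none (0 points).
  x = 22: rhs = 11, matching y values: none (0 points).
Total affine count: 29.
Full point count |E(F_23)| = 29 + 1 = 30.
Hasse bound: |30 − (23+1)| = |6| = 6 ≤ 2√23 ≈ 9.5917 ✓.


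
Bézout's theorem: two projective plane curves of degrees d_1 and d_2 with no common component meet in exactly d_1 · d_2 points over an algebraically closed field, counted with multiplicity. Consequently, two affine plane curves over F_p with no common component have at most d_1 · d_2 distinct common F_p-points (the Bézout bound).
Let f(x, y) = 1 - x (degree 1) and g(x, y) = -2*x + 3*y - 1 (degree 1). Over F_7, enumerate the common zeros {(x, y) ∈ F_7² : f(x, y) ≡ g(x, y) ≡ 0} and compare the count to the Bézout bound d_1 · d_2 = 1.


Common zeros: {(1, 1)}; count = 1; Bézout bound = 1.

deg(f) = 1, deg(g) = 1, so Bézout bound = 1.
Scan x ∈ F_7. For each x, list the y ∈ F_7 with f(x, y) ≡ 0 and those with g(x, y) ≡ 0 (mod 7); the common zeros in that column are the intersection.
  x = 0: f ≡ 0 at y ∈ ∅; g ≡ 0 at y ∈ {5}; common: ∅.
  x = 1: f ≡ 0 at y ∈ {0, 1, 2, 3, 4, 5, 6}; g ≡ 0 at y ∈ {1}; common: {1}.
  x = 2: f ≡ 0 at y ∈ ∅; g ≡ 0 at y ∈ {4}; common: ∅.
  x = 3: f ≡ 0 at y ∈ ∅; g ≡ 0 at y ∈ {0}; common: ∅.
  x = 4: f ≡ 0 at y ∈ ∅; g ≡ 0 at y ∈ {3}; common: ∅.
  x = 5: f ≡ 0 at y ∈ ∅; g ≡ 0 at y ∈ {6}; common: ∅.
  x = 6: f ≡ 0 at y ∈ ∅; g ≡ 0 at y ∈ {2}; common: ∅.
Collecting: common zeros = {(1, 1)}, so the count is 1.
Comparison with the Bézout bound: 1 ≤ 1 = deg(f)·deg(g), as expected for curves with no common component (the bound is attained).


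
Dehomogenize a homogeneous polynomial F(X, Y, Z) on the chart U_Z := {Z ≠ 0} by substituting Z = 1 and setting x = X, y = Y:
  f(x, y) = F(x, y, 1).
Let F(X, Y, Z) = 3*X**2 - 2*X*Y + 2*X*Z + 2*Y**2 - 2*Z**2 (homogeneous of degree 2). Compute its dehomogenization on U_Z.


f(x, y) = 3*x**2 - 2*x*y + 2*x + 2*y**2 - 2

On U_Z we set Z = 1. Each monomial c·X^i·Y^j·Z^k in F becomes c·x^i·y^j·1^k = c·x^i·y^j.
Substituting Z = 1: F(X, Y, 1) = 3*x**2 - 2*x*y + 2*x + 2*y**2 - 2.
Note: deg(f) ≤ deg(F) = 2; strict inequality happens when F is divisible by Z (lost terms).


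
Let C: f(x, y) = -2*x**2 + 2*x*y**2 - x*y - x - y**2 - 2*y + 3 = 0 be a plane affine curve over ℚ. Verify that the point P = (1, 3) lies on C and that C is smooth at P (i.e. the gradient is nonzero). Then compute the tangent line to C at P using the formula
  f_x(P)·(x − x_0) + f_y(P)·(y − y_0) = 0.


Tangent line at P: 10*x + 3*y - 19 = 0.

Step 1: f(1, 3) = 0, so P lies on C.
Step 2: partial derivatives
  f_x(x, y) = -4*x + 2*y**2 - y - 1, f_y(x, y) = 4*x*y - x - 2*y - 2.
  f_x(P) = 10, f_y(P) = 3 (gradient nonzero, so P is smooth).
Step 3: tangent line at P: 10·(x − 1) + 3·(y − 3) = 0.
Expanding: 10*x + 3*y - 19 = 0.


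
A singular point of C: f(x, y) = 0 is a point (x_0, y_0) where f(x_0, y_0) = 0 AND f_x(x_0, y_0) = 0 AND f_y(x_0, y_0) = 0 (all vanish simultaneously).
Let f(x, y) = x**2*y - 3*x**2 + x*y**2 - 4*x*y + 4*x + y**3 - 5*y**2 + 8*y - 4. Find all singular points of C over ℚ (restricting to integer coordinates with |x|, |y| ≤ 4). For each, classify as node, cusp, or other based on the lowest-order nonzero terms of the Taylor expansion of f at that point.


Singular points: {(0, 2)}; classification: node.

Compute partial derivatives:
  f_x = 2*x*y - 6*x + y**2 - 4*y + 4.
  f_y = x**2 + 2*x*y - 4*x + 3*y**2 - 10*y + 8.
Scan x_0 ∈ {−4, ..., 4}. For each x_0, f_y(x_0, y) is a polynomial in y; find its integer roots y ∈ {−4, ..., 4}, then test f_x and f at those candidates.
  x = -4: f_y(-4, y) = 3*y**2 - 18*y + 40; no integer root y with |y| ≤ 4.
  x = -3: f_y(-3, y) = 3*y**2 - 16*y + 29; no integer root y with |y| ≤ 4.
  x = -2: f_y(-2, y) = 3*y**2 - 14*y + 20; no integer root y with |y| ≤ 4.
  x = -1: f_y(-1, y) = 3*y**2 - 12*y + 13; no integer root y with |y| ≤ 4.
  x = 0: f_y(0, y) = 3*y**2 - 10*y + 8; vanishes at y ∈ {2}. (0, 2): f_x = 0, f = 0 — SINGULAR.
  x = 1: f_y(1, y) = 3*y**2 - 8*y + 5; vanishes at y ∈ {1}. (1, 1): f_x = -3 ≠ 0.
  x = 2: f_y(2, y) = 3*y**2 - 6*y + 4; no integer root y with |y| ≤ 4.
  x = 3: f_y(3, y) = 3*y**2 - 4*y + 5; no integer root y with |y| ≤ 4.
  x = 4: f_y(4, y) = 3*y**2 - 2*y + 8; no integer root y with |y| ≤ 4.
Only singular point on the grid: (0, 2).
Classify: substitute x = 0 + u, y = 2 + v and expand: f = u**2*v - u**2 + u*v**2 + v**3 + v**2.
No constant or linear terms (consistent with a singular point). Quadratic part: -u**2 + v**2. Cubic part: u**2*v + u*v**2 + v**3.
The quadratic part v**2 - u**2 = (v − u)(v + u) splits into two distinct linear factors, so there are two distinct tangent lines y − 2 = ±(x − 0) — this is a node (ordinary double point).
Classification: node.


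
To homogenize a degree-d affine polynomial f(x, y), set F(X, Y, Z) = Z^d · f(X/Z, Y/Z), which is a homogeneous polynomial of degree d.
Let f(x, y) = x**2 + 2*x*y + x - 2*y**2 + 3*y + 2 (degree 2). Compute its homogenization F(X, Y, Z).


F(X, Y, Z) = X**2 + 2*X*Y + X*Z - 2*Y**2 + 3*Y*Z + 2*Z**2

deg(f) = 2.
Substitute x = X/Z, y = Y/Z into f, then multiply by Z^2.
  monomial 1·x^2·y^0 ↦ 1·X^2·Y^0·Z^0.
  monomial 2·x^1·y^1 ↦ 2·X^1·Y^1·Z^0.
  monomial 1·x^1·y^0 ↦ 1·X^1·Y^0·Z^1.
  monomial -2·x^0·y^2 ↦ -2·X^0·Y^2·Z^0.
  monomial 3·x^0·y^1 ↦ 3·X^0·Y^1·Z^1.
  monomial 2·x^0·y^0 ↦ 2·X^0·Y^0·Z^2.
Collecting: F(X, Y, Z) = X**2 + 2*X*Y + X*Z - 2*Y**2 + 3*Y*Z + 2*Z**2.


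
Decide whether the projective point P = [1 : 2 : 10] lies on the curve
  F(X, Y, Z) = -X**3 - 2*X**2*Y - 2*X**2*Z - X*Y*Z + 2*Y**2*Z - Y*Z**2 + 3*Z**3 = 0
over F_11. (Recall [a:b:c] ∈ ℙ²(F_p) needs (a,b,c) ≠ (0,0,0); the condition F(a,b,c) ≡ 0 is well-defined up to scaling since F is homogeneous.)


F(1,2,10) ≡ 8 (mod 11); P is NOT on the curve.

Evaluate F(1, 2, 10) term-by-term (mod 11).
  -X**3 ↦ -1·1·1·1 = -1
  -2*X**2*Y ↦ -2·1·2·1 = -4
  -2*X**2*Z ↦ -2·1·1·10 = -20
  -X*Y*Z ↦ -1·1·2·10 = -20
  2*Y**2*Z ↦ 2·1·4·10 = 80
  -Y*Z**2 ↦ -1·1·2·100 = -200
  3*Z**3 ↦ 3·1·1·1000 = 3000
Sum: F(1, 2, 10) = (-1) + (-4) + (-20) + (-20) + (80) + (-200) + (3000) = 2835.
Reducing mod 11: 2835 ≡ 8 (mod 11).
Since F(a, b, c) ≡ 8 ≠ 0 (mod 11), P does NOT lie on the curve.


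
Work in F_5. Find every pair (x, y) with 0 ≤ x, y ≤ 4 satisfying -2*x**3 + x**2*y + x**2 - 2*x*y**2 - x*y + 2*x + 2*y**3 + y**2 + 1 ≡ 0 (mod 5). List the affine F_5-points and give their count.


Affine F_5-points: {(0, 4), (3, 1), (3, 2)}; count = 3.

For each of the 25 pairs (x, y) ∈ F_5², evaluate f(x, y) mod 5. Record the zeros.
  x = 0: [0↦1, 1↦4, 2↦1, 3↦4, 4↦0]  zeros at y ∈ {4}
  x = 1: [0↦2, 1↦3, 2↦4, 3↦2, 4↦4]  zeros at y ∈ ∅
  x = 2: [0↦3, 1↦4, 2↦1, 3↦1, 4↦1]  zeros at y ∈ ∅
  x = 3: [0↦2, 1↦0, 2↦0, 3↦4, 4↦4]  zeros at y ∈ {1, 2}
  x = 4: [0↦2, 1↦4, 2↦4, 3↦4, 4↦1]  zeros at y ∈ ∅
Collecting zeros: affine points = {(0, 4), (3, 1), (3, 2)}.
Total count |C(F_5)_aff| = 3.


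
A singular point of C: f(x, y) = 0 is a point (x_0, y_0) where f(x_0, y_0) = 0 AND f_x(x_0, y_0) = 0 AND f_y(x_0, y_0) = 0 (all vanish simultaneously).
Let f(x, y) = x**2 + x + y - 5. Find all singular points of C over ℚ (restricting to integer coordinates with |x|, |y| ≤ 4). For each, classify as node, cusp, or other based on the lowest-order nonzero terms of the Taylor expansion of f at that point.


No singular points in the scanned grid; C is smooth there.

Compute partial derivatives:
  f_x = 2*x + 1.
  f_y = 1.
f_y = 1 is a nonzero constant, so f_y never vanishes: no point (x, y) can satisfy f = f_x = f_y = 0. In particular no (x, y) ∈ {−4, ..., 4}² is singular; the curve is smooth.


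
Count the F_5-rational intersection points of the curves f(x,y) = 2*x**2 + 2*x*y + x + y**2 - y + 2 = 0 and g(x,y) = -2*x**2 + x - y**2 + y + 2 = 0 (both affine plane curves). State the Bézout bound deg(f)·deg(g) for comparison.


Common zeros: {(2, 3)}; count = 1; Bézout bound = 4.

deg(f) = 2, deg(g) = 2, so Bézout bound = 4.
Scan x ∈ F_5. For each x, list the y ∈ F_5 with f(x, y) ≡ 0 and those with g(x, y) ≡ 0 (mod 5); the common zeros in that column are the intersection.
  x = 0: f ≡ 0 at y ∈ ∅; g ≡ 0 at y ∈ {2, 4}; common: ∅.
  x = 1: f ≡ 0 at y ∈ {0, 4}; g ≡ 0 at y ∈ {3}; common: ∅.
  x = 2: f ≡ 0 at y ∈ {3, 4}; g ≡ 0 at y ∈ {3}; common: {3}.
  x = 3: f ≡ 0 at y ∈ ∅; g ≡ 0 at y ∈ {2, 4}; common: ∅.
  x = 4: f ≡ 0 at y ∈ ∅; g ≡ 0 at y ∈ ∅; common: ∅.
Collecting: common zeros = {(2, 3)}, so the count is 1.
Comparison with the Bézout bound: 1 ≤ 4 = deg(f)·deg(g), as expected for curves with no common component (the affine F_5-count falls short of the bound because intersections may lie at infinity, over extension fields, or carry multiplicity).


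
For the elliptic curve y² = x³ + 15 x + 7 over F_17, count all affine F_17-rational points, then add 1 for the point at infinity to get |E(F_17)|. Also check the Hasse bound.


Affine points = {(7, 8), (7, 9), (9, 2), (9, 15), (10, 1), (10, 16), (13, 6), (13, 11), (16, 5), (16, 12)}; affine count = 10; |E(F_17)| = 11.

Discriminant check: Δ ∝ 4a³ + 27b² = 4·15³ + 27·7² = 4·3375 + 27·49 ≡ 16 (mod 17). Nonzero ⇒ E is nonsingular.
For each x ∈ F_17, compute rhs = x³ + 15·x + 7 mod 17, then count y ∈ F_17 with y² ≡ rhs.
  x = 0: rhs = 7, matching y values: none (0 points).
  x = 1: rhs = 6, matching y values: none (0 points).
  x = 2: rhs = 11, matching y values: none (0 points).
  x = 3: rhs = 11, matching y values: none (0 points).
  x = 4: rhs = 12, matching y values: none (0 points).
  x = 5: rhs = 3, matching y values: none (0 points).
  x = 6: rhs = 7, matching y values: none (0 points).
  x = 7: rhs = 13, matching y values: 8, 9 (2 points).
  x = 8: rhs = 10, matching y values: none (0 points).
  x = 9: rhs = 4, matching y values: 2, 15 (2 points).
  x = 10: rhs = 1, matching y values: 1, 16 (2 points).
  x = 11: rhs = 7, matching y values: none (0 points).
  x = 12: rhs = 11, matching y values: none (0 points).
  x = 13: rhs = 2, matching y values: 6, 11 (2 points).
  x = 14: rhs = 3, matching y values: none (0 points).
  x = 15: rhs = 3, matching y values: none (0 points).
  x = 16: rhs = 8, matching y values: 5, 12 (2 points).
Total affine count: 10.
Full point count |E(F_17)| = 10 + 1 = 11.
Hasse bound: |11 − (17+1)| = |-7| = 7 ≤ 2√17 ≈ 8.2462 ✓.


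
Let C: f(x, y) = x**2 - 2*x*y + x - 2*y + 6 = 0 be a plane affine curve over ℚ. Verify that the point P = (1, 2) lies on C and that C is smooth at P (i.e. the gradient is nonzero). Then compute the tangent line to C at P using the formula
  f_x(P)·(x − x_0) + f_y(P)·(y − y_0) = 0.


Tangent line at P: -x - 4*y + 9 = 0.

Step 1: f(1, 2) = 0, so P lies on C.
Step 2: partial derivatives
  f_x(x, y) = 2*x - 2*y + 1, f_y(x, y) = -2*x - 2.
  f_x(P) = -1, f_y(P) = -4 (gradient nonzero, so P is smooth).
Step 3: tangent line at P: -1·(x − 1) + -4·(y − 2) = 0.
Expanding: -x - 4*y + 9 = 0.


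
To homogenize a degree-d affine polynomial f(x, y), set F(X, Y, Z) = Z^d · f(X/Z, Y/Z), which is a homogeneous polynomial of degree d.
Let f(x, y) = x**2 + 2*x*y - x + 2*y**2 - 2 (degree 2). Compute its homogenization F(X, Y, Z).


F(X, Y, Z) = X**2 + 2*X*Y - X*Z + 2*Y**2 - 2*Z**2

deg(f) = 2.
Substitute x = X/Z, y = Y/Z into f, then multiply by Z^2.
  monomial 1·x^2·y^0 ↦ 1·X^2·Y^0·Z^0.
  monomial 2·x^1·y^1 ↦ 2·X^1·Y^1·Z^0.
  monomial -1·x^1·y^0 ↦ -1·X^1·Y^0·Z^1.
  monomial 2·x^0·y^2 ↦ 2·X^0·Y^2·Z^0.
  monomial -2·x^0·y^0 ↦ -2·X^0·Y^0·Z^2.
Collecting: F(X, Y, Z) = X**2 + 2*X*Y - X*Z + 2*Y**2 - 2*Z**2.


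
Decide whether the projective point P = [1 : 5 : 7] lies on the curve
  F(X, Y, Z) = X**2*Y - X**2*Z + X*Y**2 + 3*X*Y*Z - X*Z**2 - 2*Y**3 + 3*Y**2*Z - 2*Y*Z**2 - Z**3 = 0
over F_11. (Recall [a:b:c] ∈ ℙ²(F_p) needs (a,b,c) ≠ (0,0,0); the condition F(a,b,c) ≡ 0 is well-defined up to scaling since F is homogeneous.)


F(1,5,7) ≡ 5 (mod 11); P is NOT on the curve.

Evaluate F(1, 5, 7) term-by-term (mod 11).
  X**2*Y ↦ 1·1·5·1 = 5
  -X**2*Z ↦ -1·1·1·7 = -7
  X*Y**2 ↦ 1·1·25·1 = 25
  3*X*Y*Z ↦ 3·1·5·7 = 105
  -X*Z**2 ↦ -1·1·1·49 = -49
  -2*Y**3 ↦ -2·1·125·1 = -250
  3*Y**2*Z ↦ 3·1·25·7 = 525
  -2*Y*Z**2 ↦ -2·1·5·49 = -490
  -Z**3 ↦ -1·1·1·343 = -343
Sum: F(1, 5, 7) = (5) + (-7) + (25) + (105) + (-49) + (-250) + (525) + (-490) + (-343) = -479.
Reducing mod 11: -479 ≡ 5 (mod 11).
Since F(a, b, c) ≡ 5 ≠ 0 (mod 11), P does NOT lie on the curve.


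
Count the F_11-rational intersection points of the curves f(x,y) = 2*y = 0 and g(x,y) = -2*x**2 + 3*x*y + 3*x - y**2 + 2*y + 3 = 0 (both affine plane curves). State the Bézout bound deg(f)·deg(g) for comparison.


Common zeros: {(9, 0)}; count = 1; Bézout bound = 2.

deg(f) = 1, deg(g) = 2, so Bézout bound = 2.
Scan x ∈ F_11. For each x, list the y ∈ F_11 with f(x, y) ≡ 0 and those with g(x, y) ≡ 0 (mod 11); the common zeros in that column are the intersection.
  x = 0: f ≡ 0 at y ∈ {0}; g ≡ 0 at y ∈ {3, 10}; common: ∅.
  x = 1: f ≡ 0 at y ∈ {0}; g ≡ 0 at y ∈ ∅; common: ∅.
  x = 2: f ≡ 0 at y ∈ {0}; g ≡ 0 at y ∈ ∅; common: ∅.
  x = 3: f ≡ 0 at y ∈ {0}; g ≡ 0 at y ∈ {4, 7}; common: ∅.
  x = 4: f ≡ 0 at y ∈ {0}; g ≡ 0 at y ∈ ∅; common: ∅.
  x = 5: f ≡ 0 at y ∈ {0}; g ≡ 0 at y ∈ ∅; common: ∅.
  x = 6: f ≡ 0 at y ∈ {0}; g ≡ 0 at y ∈ {3, 6}; common: ∅.
  x = 7: f ≡ 0 at y ∈ {0}; g ≡ 0 at y ∈ ∅; common: ∅.
  x = 8: f ≡ 0 at y ∈ {0}; g ≡ 0 at y ∈ ∅; common: ∅.
  x = 9: f ≡ 0 at y ∈ {0}; g ≡ 0 at y ∈ {0, 7}; common: {0}.
  x = 10: f ≡ 0 at y ∈ {0}; g ≡ 0 at y ∈ {4, 6}; common: ∅.
Collecting: common zeros = {(9, 0)}, so the count is 1.
Comparison with the Bézout bound: 1 ≤ 2 = deg(f)·deg(g), as expected for curves with no common component (the affine F_11-count falls short of the bound because intersections may lie at infinity, over extension fields, or carry multiplicity).


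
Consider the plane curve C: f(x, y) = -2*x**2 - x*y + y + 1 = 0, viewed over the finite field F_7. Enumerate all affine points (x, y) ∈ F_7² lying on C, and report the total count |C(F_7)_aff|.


Affine F_7-points: {(0, 6), (2, 0), (3, 2), (4, 6), (5, 0), (6, 4)}; count = 6.

For each of the 49 pairs (x, y) ∈ F_7², evaluate f(x, y) mod 7. Record the zeros.
  x = 0: [0↦1, 1↦2, 2↦3, 3↦4, 4↦5, 5↦6, 6↦0]  zeros at y ∈ {6}
  x = 1: [0↦6, 1↦6, 2↦6, 3↦6, 4↦6, 5↦6, 6↦6]  zeros at y ∈ ∅
  x = 2: [0↦0, 1↦6, 2↦5, 3↦4, 4↦3, 5↦2, 6↦1]  zeros at y ∈ {0}
  x = 3: [0↦4, 1↦2, 2↦0, 3↦5, 4↦3, 5↦1, 6↦6]  zeros at y ∈ {2}
  x = 4: [0↦4, 1↦1, 2↦5, 3↦2, 4↦6, 5↦3, 6↦0]  zeros at y ∈ {6}
  x = 5: [0↦0, 1↦3, 2↦6, 3↦2, 4↦5, 5↦1, 6↦4]  zeros at y ∈ {0}
  x = 6: [0↦6, 1↦1, 2↦3, 3↦5, 4↦0, 5↦2, 6↦4]  zeros at y ∈ {4}
Collecting zeros: affine points = {(0, 6), (2, 0), (3, 2), (4, 6), (5, 0), (6, 4)}.
Total count |C(F_7)_aff| = 6.


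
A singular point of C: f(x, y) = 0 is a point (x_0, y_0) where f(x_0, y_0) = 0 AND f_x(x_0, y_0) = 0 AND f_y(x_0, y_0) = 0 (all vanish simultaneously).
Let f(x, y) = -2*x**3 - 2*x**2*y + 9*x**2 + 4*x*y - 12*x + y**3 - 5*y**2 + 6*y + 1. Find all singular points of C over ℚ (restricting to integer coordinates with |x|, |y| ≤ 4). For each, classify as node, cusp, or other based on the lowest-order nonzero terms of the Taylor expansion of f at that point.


Singular points: {(1, 2)}; classification: node.

Compute partial derivatives:
  f_x = -6*x**2 - 4*x*y + 18*x + 4*y - 12.
  f_y = -2*x**2 + 4*x + 3*y**2 - 10*y + 6.
Scan x_0 ∈ {−4, ..., 4}. For each x_0, f_y(x_0, y) is a polynomial in y; find its integer roots y ∈ {−4, ..., 4}, then test f_x and f at those candidates.
  x = -4: f_y(-4, y) = 3*y**2 - 10*y - 42; no integer root y with |y| ≤ 4.
  x = -3: f_y(-3, y) = 3*y**2 - 10*y - 24; no integer root y with |y| ≤ 4.
  x = -2: f_y(-2, y) = 3*y**2 - 10*y - 10; no integer root y with |y| ≤ 4.
  x = -1: f_y(-1, y) = 3*y**2 - 10*y; vanishes at y ∈ {0}. (-1, 0): f_x = -36 ≠ 0.
  x = 0: f_y(0, y) = 3*y**2 - 10*y + 6; no integer root y with |y| ≤ 4.
  x = 1: f_y(1, y) = 3*y**2 - 10*y + 8; vanishes at y ∈ {2}. (1, 2): f_x = 0, f = 0 — SINGULAR.
  x = 2: f_y(2, y) = 3*y**2 - 10*y + 6; no integer root y with |y| ≤ 4.
  x = 3: f_y(3, y) = 3*y**2 - 10*y; vanishes at y ∈ {0}. (3, 0): f_x = -12 ≠ 0.
  x = 4: f_y(4, y) = 3*y**2 - 10*y - 10; no integer root y with |y| ≤ 4.
Only singular point on the grid: (1, 2).
Classify: substitute x = 1 + u, y = 2 + v and expand: f = -2*u**3 - 2*u**2*v - u**2 + v**3 + v**2.
No constant or linear terms (consistent with a singular point). Quadratic part: -u**2 + v**2. Cubic part: -2*u**3 - 2*u**2*v + v**3.
The quadratic part v**2 - u**2 = (v − u)(v + u) splits into two distinct linear factors, so there are two distinct tangent lines y − 2 = ±(x − 1) — this is a node (ordinary double point).
Classification: node.


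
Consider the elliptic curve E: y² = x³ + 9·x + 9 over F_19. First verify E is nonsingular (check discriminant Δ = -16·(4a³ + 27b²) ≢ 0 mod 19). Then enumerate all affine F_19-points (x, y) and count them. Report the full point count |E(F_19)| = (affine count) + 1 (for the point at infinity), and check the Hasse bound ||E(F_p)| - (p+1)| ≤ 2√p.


Affine points = {(0, 3), (0, 16), (1, 0), (2, 4), (2, 15), (3, 5), (3, 14), (7, 4), (7, 15), (8, 2), (8, 17), (10, 4), (10, 15), (13, 9), (13, 10), (15, 2), (15, 17)}; affine count = 17; |E(F_19)| = 18.

Discriminant check: Δ ∝ 4a³ + 27b² = 4·9³ + 27·9² = 4·729 + 27·81 ≡ 11 (mod 19). Nonzero ⇒ E is nonsingular.
For each x ∈ F_19, compute rhs = x³ + 9·x + 9 mod 19, then count y ∈ F_19 with y² ≡ rhs.
  x = 0: rhs = 9, matching y values: 3, 16 (2 points).
  x = 1: rhs = 0, matching y values: 0 (1 points).
  x = 2: rhs = 16, matching y values: 4, 15 (2 points).
  x = 3: rhs = 6, matching y values: 5, 14 (2 points).
  x = 4: rhs = 14, matching y values: none (0 points).
  x = 5: rhs = 8, matching y values: none (0 points).
  x = 6: rhs = 13, matching y values: none (0 points).
  x = 7: rhs = 16, matching y values: 4, 15 (2 points).
  x = 8: rhs = 4, matching y values: 2, 17 (2 points).
  x = 9: rhs = 2, matching y values: none (0 points).
  x = 10: rhs = 16, matching y values: 4, 15 (2 points).
  x = 11: rhs = 14, matching y values: none (0 points).
  x = 12: rhs = 2, matching y values: none (0 points).
  x = 13: rhs = 5, matching y values: 9, 10 (2 points).
  x = 14: rhs = 10, matching y values: none (0 points).
  x = 15: rhs = 4, matching y values: 2, 17 (2 points).
  x = 16: rhs = 12, matching y values: none (0 points).
  x = 17: rhs = 2, matching y values: none (0 points).
  x = 18: rhs = 18, matching y values: none (0 points).
Total affine count: 17.
Full point count |E(F_19)| = 17 + 1 = 18.
Hasse bound: |18 − (19+1)| = |-2| = 2 ≤ 2√19 ≈ 8.7178 ✓.


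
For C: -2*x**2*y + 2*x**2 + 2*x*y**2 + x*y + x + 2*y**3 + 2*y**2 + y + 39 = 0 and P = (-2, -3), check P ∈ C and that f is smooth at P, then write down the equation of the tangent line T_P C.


Tangent line at P: -16*x + 57*y + 139 = 0.

Step 1: f(-2, -3) = 0, so P lies on C.
Step 2: partial derivatives
  f_x(x, y) = -4*x*y + 4*x + 2*y**2 + y + 1, f_y(x, y) = -2*x**2 + 4*x*y + x + 6*y**2 + 4*y + 1.
  f_x(P) = -16, f_y(P) = 57 (gradient nonzero, so P is smooth).
Step 3: tangent line at P: -16·(x − -2) + 57·(y − -3) = 0.
Expanding: -16*x + 57*y + 139 = 0.


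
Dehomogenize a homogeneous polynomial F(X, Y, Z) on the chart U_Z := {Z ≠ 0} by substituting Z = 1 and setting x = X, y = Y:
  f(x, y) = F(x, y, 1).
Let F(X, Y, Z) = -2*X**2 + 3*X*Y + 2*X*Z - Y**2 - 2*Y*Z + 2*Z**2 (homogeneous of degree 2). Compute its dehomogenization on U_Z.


f(x, y) = -2*x**2 + 3*x*y + 2*x - y**2 - 2*y + 2

On U_Z we set Z = 1. Each monomial c·X^i·Y^j·Z^k in F becomes c·x^i·y^j·1^k = c·x^i·y^j.
Substituting Z = 1: F(X, Y, 1) = -2*x**2 + 3*x*y + 2*x - y**2 - 2*y + 2.
Note: deg(f) ≤ deg(F) = 2; strict inequality happens when F is divisible by Z (lost terms).
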